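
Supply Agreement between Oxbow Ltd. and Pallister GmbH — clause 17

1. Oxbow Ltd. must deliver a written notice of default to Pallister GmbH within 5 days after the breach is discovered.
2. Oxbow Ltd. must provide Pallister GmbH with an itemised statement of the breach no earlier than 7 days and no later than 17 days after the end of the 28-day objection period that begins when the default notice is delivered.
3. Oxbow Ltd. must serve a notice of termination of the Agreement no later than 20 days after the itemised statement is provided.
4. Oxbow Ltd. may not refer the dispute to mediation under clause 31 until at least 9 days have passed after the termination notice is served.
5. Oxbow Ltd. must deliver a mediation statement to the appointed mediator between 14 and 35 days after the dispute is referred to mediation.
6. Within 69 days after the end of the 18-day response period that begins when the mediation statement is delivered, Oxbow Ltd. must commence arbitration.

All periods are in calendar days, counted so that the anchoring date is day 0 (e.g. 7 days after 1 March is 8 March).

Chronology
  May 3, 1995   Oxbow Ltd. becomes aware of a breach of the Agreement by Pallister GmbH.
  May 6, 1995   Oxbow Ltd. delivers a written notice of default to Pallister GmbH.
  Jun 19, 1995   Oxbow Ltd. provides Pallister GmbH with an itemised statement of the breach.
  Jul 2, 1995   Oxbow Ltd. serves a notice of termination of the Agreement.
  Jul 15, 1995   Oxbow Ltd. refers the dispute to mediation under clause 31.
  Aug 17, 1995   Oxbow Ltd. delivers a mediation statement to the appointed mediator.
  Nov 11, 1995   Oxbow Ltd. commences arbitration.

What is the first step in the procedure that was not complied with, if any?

None — every step was satisfied

Step 1: 5 days after May 3, 1995 (when the breach is discovered) is May 8, 1995; completed May 6, 1995, before the deadline.
Step 2: the window is 7–17 days after Jun 3, 1995 (end of the 28-day objection period, which began when the default notice is delivered on May 6, 1995), so Jun 10, 1995 through Jun 20, 1995; done Jun 19, 1995, which is between those dates.
Step 3: 20 days after Jun 19, 1995 (when the itemised statement is provided) is Jul 9, 1995; done Jul 2, 1995 — timely.
Step 4: the earliest permitted date is 9 days after Jul 2, 1995 (when the termination notice is served), i.e. Jul 11, 1995; Jul 15, 1995 is on or after that date.
Step 5: the window is 14–35 days after Jul 15, 1995 (when the dispute is referred to mediation), so Jul 29, 1995 through Aug 19, 1995; done Aug 17, 1995 — within the window.
Step 6: 69 days after Sep 4, 1995 (end of the 18-day response period, which began when the mediation statement is delivered on Aug 17, 1995) is Nov 12, 1995; completed Nov 11, 1995, before the deadline.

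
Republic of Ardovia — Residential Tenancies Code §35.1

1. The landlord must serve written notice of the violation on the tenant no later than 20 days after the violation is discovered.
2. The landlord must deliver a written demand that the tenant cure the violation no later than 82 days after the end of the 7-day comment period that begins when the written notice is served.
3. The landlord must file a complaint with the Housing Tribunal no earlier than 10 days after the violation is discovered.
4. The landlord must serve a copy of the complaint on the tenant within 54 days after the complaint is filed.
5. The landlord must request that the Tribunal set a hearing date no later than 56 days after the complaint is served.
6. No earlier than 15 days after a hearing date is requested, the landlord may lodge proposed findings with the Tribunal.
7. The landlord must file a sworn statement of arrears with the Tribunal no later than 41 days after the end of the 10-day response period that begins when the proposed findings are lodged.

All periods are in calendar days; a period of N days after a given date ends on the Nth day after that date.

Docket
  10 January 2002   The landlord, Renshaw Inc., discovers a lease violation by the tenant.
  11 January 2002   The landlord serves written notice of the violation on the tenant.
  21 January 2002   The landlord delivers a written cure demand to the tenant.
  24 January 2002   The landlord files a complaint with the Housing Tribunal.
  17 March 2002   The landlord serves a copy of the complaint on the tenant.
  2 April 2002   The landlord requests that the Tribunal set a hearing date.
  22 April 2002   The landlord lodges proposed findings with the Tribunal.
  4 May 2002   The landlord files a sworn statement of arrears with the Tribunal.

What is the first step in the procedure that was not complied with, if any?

Step 1: 20 days after 10 January 2002 (when the violation is discovered) is 30 January 2002; completed 11 January 2002, before the deadline.
Step 2: 82 days after 18 January 2002 (end of the 7-day comment period, which began when the written notice is served on 11 January 2002) is 10 April 2002; completed 21 January 2002, before the deadline.
Step 3: the earliest permitted date is 10 days after 10 January 2002 (when the violation is discovered), i.e. 20 January 2002; done 24 January 2002, after the minimum wait.
Step 4: 54 days after 24 January 2002 (when the complaint is filed) is 19 March 2002; completed 17 March 2002, before the deadline.
Step 5: 56 days after 17 March 2002 (when the complaint is served) is 12 May 2002; done 2 April 2002 — timely.
Step 6: the earliest permitted date is 15 days after 2 April 2002 (when a hearing date is requested), i.e. 17 April 2002; done 22 April 2002, after the minimum wait.
Step 7: 41 days after 2 May 2002 (end of the 10-day response period, which began when the proposed findings are lodged on 22 April 2002) is 12 June 2002; completed 4 May 2002, before the deadline.

None — every step was satisfied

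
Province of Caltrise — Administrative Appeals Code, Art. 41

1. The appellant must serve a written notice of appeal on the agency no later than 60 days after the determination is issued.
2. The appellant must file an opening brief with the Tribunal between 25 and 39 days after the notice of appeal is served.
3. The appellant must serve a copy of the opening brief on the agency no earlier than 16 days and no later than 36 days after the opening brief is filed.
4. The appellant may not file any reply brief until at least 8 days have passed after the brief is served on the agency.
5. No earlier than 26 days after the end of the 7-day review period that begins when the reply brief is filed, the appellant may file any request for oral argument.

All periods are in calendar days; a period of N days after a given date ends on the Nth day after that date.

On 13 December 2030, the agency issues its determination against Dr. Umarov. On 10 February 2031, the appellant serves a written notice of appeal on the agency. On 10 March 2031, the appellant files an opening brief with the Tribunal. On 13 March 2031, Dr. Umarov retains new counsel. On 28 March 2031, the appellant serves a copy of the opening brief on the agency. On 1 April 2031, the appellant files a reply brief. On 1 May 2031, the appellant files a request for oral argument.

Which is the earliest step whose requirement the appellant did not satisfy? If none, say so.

Step 4

Step 1: 60 days after 13 December 2030 (when the determination is issued) is 11 February 2031; 10 February 2031 is within that limit.
Step 2: the window is 25–39 days after 10 February 2031 (when the notice of appeal is served), so 7 March 2031 through 21 March 2031; done 10 March 2031 — within the window.
Step 3: the window is 16–36 days after 10 March 2031 (when the opening brief is filed), so 26 March 2031 through 15 April 2031; done 28 March 2031, which is between those dates.
Step 4: the earliest permitted date is 8 days after 28 March 2031 (when the brief is served on the agency), i.e. 5 April 2031; acted on 1 April 2031, 4 days prematurely.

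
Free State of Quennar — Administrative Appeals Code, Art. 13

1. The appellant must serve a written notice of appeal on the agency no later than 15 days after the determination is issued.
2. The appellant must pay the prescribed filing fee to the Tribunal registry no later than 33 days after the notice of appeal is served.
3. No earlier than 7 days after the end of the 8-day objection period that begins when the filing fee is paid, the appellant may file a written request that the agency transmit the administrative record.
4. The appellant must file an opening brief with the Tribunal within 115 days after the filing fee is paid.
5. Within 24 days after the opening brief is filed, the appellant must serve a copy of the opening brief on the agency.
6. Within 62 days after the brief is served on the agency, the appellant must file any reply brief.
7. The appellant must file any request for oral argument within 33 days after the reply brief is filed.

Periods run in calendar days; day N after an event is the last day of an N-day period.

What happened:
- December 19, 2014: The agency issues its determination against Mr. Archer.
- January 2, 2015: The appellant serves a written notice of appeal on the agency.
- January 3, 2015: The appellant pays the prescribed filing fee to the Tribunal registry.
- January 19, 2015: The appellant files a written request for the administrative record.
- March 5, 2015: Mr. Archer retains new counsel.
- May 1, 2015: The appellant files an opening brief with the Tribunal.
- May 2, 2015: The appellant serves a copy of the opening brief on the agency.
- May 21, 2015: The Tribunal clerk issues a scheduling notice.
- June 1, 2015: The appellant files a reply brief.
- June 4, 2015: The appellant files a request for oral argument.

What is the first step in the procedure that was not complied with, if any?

Step 4

Step 1: 15 days after December 19, 2014 (when the determination is issued) is January 3, 2015; January 2, 2015 is within that limit.
Step 2: 33 days after January 2, 2015 (when the notice of appeal is served) is February 4, 2015; completed January 3, 2015, before the deadline.
Step 3: the earliest permitted date is 7 days after January 11, 2015 (end of the 8-day objection period, which began when the filing fee is paid on January 3, 2015), i.e. January 18, 2015; done January 19, 2015 — permitted.
Step 4: 115 days after January 3, 2015 (when the filing fee is paid) is April 28, 2015; not done until May 1, 2015, 3 days after the deadline.
The procedure was therefore not followed at step 4.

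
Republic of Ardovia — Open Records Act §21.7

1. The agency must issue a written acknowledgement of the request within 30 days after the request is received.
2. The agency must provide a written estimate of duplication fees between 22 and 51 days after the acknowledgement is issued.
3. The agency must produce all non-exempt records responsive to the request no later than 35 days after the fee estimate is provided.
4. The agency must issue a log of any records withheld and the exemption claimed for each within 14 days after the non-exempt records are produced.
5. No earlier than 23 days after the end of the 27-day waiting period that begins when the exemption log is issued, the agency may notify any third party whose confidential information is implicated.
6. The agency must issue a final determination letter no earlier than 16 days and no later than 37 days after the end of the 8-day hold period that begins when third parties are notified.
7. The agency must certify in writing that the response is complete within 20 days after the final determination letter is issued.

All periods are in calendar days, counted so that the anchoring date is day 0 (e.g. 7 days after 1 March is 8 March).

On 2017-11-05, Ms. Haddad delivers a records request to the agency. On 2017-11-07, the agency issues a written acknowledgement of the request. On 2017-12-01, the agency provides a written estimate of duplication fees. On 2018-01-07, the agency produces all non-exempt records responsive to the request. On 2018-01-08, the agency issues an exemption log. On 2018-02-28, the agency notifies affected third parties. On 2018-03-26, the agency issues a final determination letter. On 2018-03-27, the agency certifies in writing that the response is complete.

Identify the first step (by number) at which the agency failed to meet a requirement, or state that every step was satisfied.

Step 1: 30 days after 2017-11-05 (when the request is received) is 2017-12-05; completed 2017-11-07, before the deadline.
Step 2: the window is 22–51 days after 2017-11-07 (when the acknowledgement is issued), so 2017-11-29 through 2017-12-28; done 2017-12-01, which is between those dates.
Step 3: 35 days after 2017-12-01 (when the fee estimate is provided) is 2018-01-05; done 2018-01-07 — 2 days late.
That is the first point of non-compliance.

Step 3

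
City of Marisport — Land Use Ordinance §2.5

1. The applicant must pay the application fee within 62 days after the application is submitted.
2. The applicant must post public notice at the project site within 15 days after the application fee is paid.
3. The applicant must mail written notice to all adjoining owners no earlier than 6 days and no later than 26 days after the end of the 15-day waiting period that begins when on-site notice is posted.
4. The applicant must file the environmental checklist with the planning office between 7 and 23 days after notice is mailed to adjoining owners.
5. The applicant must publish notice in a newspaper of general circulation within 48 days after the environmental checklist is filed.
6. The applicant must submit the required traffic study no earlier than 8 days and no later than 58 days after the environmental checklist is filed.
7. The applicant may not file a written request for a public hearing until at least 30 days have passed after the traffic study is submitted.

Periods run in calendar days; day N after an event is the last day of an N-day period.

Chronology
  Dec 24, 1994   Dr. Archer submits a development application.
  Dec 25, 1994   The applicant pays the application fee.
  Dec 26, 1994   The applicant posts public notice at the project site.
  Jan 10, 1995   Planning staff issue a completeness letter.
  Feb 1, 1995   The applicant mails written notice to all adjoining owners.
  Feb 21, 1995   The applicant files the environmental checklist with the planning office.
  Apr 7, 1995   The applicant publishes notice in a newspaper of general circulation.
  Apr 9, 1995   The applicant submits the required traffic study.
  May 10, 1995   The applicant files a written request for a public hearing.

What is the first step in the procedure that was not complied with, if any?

None — every step was satisfied

Step 1 — counting 62 days from Dec 24, 1994 (when the application is submitted) gives a deadline of Feb 24, 1995; Dec 25, 1994 is within that limit.
Step 2 — counting 15 days from Dec 25, 1994 (when the application fee is paid) gives a deadline of Jan 9, 1995; done Dec 26, 1994 — timely.
Step 3 — 6 and 26 days from Jan 10, 1995 (end of the 15-day waiting period, which began when on-site notice is posted on Dec 26, 1994) are Jan 16, 1995 and Feb 5, 1995 respectively; done Feb 1, 1995, which is between those dates.
Step 4 — 7 and 23 days from Feb 1, 1995 (when notice is mailed to adjoining owners) are Feb 8, 1995 and Feb 24, 1995 respectively; done Feb 21, 1995 — within the window.
Step 5 — counting 48 days from Feb 21, 1995 (when the environmental checklist is filed) gives a deadline of Apr 10, 1995; Apr 7, 1995 is within that limit.
Step 6 — 8 and 58 days from Feb 21, 1995 (when the environmental checklist is filed) are Mar 1, 1995 and Apr 20, 1995 respectively; Apr 9, 1995 falls inside that range.
Step 7 — must wait 30 days from Apr 9, 1995 (when the traffic study is submitted), so not before May 9, 1995; done May 10, 1995 — permitted.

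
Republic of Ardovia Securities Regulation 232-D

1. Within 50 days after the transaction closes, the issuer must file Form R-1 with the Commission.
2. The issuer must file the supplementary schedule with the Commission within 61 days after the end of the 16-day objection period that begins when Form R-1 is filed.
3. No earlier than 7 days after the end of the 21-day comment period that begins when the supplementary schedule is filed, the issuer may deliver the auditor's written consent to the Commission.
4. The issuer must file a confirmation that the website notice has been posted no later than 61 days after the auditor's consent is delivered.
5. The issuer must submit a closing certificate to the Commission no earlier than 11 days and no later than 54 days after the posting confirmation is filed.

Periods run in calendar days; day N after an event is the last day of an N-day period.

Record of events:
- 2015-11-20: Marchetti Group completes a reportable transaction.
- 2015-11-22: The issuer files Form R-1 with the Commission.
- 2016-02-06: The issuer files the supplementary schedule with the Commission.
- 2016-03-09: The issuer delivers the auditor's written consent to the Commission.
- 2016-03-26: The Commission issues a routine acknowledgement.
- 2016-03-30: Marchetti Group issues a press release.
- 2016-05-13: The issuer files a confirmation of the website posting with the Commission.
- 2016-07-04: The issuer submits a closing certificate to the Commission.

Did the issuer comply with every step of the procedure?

(1) due by 2015-11-20 + 50 days = 2016-01-09; done 2015-11-22 — timely.
(2) due by 2015-12-08 + 61 days = 2016-02-07; done 2016-02-06 — timely.
(3) permitted from 2016-02-27 + 7 days = 2016-03-05 onward; 2016-03-09 is on or after that date.
(4) due by 2016-03-09 + 61 days = 2016-05-09; 2016-05-13 misses that deadline by 4 days.

No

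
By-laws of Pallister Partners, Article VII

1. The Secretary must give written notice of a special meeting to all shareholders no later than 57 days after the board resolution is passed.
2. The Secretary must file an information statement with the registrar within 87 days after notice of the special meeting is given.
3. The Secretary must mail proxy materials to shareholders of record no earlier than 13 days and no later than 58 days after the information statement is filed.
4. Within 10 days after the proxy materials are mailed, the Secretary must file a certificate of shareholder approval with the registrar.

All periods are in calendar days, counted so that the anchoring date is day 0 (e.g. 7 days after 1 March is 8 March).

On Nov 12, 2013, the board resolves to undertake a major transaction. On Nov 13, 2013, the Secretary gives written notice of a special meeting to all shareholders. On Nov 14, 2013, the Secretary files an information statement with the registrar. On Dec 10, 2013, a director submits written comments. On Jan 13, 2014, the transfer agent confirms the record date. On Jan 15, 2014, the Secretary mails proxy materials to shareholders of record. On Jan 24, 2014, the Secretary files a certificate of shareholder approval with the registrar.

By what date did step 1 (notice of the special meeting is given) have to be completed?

Jan 8, 2014

Step 1 runs from Nov 12, 2013, when the board resolution is passed. 57 days after Nov 12, 2013 is Jan 8, 2014.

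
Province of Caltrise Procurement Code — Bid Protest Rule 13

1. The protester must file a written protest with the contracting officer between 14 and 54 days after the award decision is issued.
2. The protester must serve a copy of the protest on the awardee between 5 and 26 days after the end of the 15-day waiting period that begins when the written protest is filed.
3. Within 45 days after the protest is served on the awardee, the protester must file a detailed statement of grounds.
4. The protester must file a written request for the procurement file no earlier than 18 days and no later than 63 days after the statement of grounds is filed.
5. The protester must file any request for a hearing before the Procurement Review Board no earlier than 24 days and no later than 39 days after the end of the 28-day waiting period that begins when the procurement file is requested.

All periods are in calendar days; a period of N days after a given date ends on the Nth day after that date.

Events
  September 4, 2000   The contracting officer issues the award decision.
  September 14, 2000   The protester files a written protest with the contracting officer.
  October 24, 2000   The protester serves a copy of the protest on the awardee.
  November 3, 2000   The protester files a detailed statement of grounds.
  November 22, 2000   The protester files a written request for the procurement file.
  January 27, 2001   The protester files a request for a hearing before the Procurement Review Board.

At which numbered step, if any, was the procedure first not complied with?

Step 1 — 14 and 54 days from September 4, 2000 (when the award decision is issued) are September 18, 2000 and October 28, 2000 respectively; September 14, 2000 is 4 days too early.
That is the first point of non-compliance.

Step 1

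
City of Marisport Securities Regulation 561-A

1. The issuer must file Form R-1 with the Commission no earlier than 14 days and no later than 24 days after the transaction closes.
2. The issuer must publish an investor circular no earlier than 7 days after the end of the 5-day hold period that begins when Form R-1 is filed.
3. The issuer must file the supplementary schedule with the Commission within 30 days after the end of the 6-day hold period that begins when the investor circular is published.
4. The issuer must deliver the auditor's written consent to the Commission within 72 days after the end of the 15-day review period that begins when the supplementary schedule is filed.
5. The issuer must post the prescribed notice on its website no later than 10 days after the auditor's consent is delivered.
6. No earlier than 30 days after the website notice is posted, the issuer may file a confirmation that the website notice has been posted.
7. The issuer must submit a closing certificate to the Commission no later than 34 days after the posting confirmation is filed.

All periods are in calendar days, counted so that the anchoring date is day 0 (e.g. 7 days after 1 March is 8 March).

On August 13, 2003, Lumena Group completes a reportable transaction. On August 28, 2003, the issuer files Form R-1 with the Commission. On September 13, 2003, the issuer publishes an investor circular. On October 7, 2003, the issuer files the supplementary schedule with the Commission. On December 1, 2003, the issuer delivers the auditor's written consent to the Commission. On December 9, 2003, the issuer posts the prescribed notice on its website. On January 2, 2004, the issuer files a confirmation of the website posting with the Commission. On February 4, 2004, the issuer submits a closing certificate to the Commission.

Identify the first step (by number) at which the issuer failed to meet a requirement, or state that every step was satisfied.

Step 6

Step 1 — 14 and 24 days from August 13, 2003 (when the transaction closes) are August 27, 2003 and September 6, 2003 respectively; done August 28, 2003, which is between those dates.
Step 2 — must wait 7 days from September 2, 2003 (end of the 5-day hold period, which began when Form R-1 is filed on August 28, 2003), so not before September 9, 2003; done September 13, 2003 — permitted.
Step 3 — counting 30 days from September 19, 2003 (end of the 6-day hold period, which began when the investor circular is published on September 13, 2003) gives a deadline of October 19, 2003; completed October 7, 2003, before the deadline.
Step 4 — counting 72 days from October 22, 2003 (end of the 15-day review period, which began when the supplementary schedule is filed on October 7, 2003) gives a deadline of January 2, 2004; December 1, 2003 is within that limit.
Step 5 — counting 10 days from December 1, 2003 (when the auditor's consent is delivered) gives a deadline of December 11, 2003; completed December 9, 2003, before the deadline.
Step 6 — must wait 30 days from December 9, 2003 (when the website notice is posted), so not before January 8, 2004; done January 2, 2004 — 6 days too early.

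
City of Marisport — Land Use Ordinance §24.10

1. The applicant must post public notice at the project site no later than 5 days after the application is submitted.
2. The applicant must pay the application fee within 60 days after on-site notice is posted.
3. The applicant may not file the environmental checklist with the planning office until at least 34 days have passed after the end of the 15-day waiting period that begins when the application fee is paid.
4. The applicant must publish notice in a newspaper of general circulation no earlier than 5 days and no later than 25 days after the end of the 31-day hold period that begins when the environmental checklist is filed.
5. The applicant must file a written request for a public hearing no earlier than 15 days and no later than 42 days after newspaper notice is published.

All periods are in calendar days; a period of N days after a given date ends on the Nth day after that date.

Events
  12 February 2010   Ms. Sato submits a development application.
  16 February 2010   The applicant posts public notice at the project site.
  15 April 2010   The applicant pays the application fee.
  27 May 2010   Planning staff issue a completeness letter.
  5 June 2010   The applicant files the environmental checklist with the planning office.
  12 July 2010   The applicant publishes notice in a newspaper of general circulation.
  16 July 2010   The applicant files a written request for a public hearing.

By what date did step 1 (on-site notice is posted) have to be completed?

17 February 2010

Step 1 runs from 12 February 2010, when the application is submitted. 5 days after 12 February 2010 is 17 February 2010.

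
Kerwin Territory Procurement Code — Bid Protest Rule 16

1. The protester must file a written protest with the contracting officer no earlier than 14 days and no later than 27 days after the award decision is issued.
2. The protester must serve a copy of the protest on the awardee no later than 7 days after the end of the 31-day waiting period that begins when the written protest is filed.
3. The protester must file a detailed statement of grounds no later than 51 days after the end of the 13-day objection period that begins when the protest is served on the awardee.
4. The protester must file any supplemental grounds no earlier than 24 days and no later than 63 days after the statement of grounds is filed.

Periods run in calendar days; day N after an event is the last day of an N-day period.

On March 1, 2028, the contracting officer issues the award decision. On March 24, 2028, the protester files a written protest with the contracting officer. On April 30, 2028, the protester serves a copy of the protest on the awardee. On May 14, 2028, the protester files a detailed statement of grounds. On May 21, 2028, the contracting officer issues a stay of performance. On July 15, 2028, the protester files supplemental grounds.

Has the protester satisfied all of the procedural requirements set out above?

Step 1: the window is 14–27 days after March 1, 2028 (when the award decision is issued), so March 15, 2028 through March 28, 2028; done March 24, 2028, which is between those dates.
Step 2: 7 days after April 24, 2028 (end of the 31-day waiting period, which began when the written protest is filed on March 24, 2028) is May 1, 2028; completed April 30, 2028, before the deadline.
Step 3: 51 days after May 13, 2028 (end of the 13-day objection period, which began when the protest is served on the awardee on April 30, 2028) is July 3, 2028; done May 14, 2028 — timely.
Step 4: the window is 24–63 days after May 14, 2028 (when the statement of grounds is filed), so June 7, 2028 through July 16, 2028; done July 15, 2028 — within the window.

Yes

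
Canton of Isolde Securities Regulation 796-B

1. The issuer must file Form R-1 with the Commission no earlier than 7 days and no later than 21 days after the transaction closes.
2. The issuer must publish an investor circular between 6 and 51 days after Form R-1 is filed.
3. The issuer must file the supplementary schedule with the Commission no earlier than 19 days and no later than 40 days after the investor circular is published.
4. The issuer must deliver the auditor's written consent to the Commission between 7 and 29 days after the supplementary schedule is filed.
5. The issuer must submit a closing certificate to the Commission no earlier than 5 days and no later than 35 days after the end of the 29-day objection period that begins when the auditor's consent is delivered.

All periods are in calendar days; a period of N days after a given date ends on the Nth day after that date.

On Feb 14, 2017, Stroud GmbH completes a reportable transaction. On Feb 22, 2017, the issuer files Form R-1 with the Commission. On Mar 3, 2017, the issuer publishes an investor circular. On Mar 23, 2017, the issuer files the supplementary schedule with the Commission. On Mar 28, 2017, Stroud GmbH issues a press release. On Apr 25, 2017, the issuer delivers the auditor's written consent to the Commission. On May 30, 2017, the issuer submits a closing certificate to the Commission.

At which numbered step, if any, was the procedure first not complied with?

Step 4

Step 1: the window is 7–21 days after Feb 14, 2017 (when the transaction closes), so Feb 21, 2017 through Mar 7, 2017; Feb 22, 2017 falls inside that range.
Step 2: the window is 6–51 days after Feb 22, 2017 (when Form R-1 is filed), so Feb 28, 2017 through Apr 14, 2017; Mar 3, 2017 falls inside that range.
Step 3: the window is 19–40 days after Mar 3, 2017 (when the investor circular is published), so Mar 22, 2017 through Apr 12, 2017; done Mar 23, 2017 — within the window.
Step 4: the window is 7–29 days after Mar 23, 2017 (when the supplementary schedule is filed), so Mar 30, 2017 through Apr 21, 2017; Apr 25, 2017 is 4 days past the end of the window.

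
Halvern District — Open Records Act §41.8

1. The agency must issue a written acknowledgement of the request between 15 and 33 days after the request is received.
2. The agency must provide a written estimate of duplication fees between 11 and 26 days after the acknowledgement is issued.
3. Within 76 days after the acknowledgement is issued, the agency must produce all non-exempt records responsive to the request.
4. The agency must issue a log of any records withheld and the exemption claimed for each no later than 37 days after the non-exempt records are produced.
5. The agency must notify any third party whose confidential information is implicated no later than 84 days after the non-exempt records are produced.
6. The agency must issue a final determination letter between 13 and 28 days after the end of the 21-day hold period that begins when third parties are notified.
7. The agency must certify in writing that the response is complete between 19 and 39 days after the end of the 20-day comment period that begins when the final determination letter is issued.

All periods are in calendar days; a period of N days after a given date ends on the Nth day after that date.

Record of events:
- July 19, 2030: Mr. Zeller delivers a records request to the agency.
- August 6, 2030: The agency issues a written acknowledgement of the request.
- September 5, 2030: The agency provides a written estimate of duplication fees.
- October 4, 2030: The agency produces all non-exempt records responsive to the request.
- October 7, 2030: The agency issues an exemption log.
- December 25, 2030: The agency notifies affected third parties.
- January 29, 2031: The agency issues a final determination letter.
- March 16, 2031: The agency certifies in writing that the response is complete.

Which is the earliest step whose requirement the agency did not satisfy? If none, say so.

Step 2

Step 1 — 15 and 33 days from July 19, 2030 (when the request is received) are August 3, 2030 and August 21, 2030 respectively; done August 6, 2030 — within the window.
Step 2 — 11 and 26 days from August 6, 2030 (when the acknowledgement is issued) are August 17, 2030 and September 1, 2030 respectively; September 5, 2030 is 4 days past the end of the window.
That is the first point of non-compliance.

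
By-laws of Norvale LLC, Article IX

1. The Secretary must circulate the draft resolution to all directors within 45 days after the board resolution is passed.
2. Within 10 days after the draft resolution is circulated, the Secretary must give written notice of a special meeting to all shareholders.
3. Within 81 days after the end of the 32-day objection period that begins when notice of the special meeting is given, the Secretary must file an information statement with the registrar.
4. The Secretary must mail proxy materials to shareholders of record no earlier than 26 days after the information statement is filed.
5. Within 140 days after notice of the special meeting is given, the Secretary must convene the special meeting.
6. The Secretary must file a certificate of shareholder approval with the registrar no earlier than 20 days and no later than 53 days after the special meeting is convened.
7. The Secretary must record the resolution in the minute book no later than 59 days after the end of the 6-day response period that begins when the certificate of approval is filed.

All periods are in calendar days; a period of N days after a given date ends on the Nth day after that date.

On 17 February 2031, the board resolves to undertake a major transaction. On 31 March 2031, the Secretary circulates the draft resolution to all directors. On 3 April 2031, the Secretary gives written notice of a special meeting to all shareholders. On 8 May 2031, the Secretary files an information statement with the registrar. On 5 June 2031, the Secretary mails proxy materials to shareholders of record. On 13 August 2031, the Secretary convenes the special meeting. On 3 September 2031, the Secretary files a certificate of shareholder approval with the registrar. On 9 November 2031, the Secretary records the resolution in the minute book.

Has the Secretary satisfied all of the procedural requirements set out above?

No

Step 1: 45 days after 17 February 2031 (when the board resolution is passed) is 3 April 2031; done 31 March 2031 — timely.
Step 2: 10 days after 31 March 2031 (when the draft resolution is circulated) is 10 April 2031; completed 3 April 2031, before the deadline.
Step 3: 81 days after 5 May 2031 (end of the 32-day objection period, which began when notice of the special meeting is given on 3 April 2031) is 25 July 2031; 8 May 2031 is within that limit.
Step 4: the earliest permitted date is 26 days after 8 May 2031 (when the information statement is filed), i.e. 3 June 2031; done 5 June 2031, after the minimum wait.
Step 5: 140 days after 3 April 2031 (when notice of the special meeting is given) is 21 August 2031; completed 13 August 2031, before the deadline.
Step 6: the window is 20–53 days after 13 August 2031 (when the special meeting is convened), so 2 September 2031 through 5 October 2031; done 3 September 2031 — within the window.
Step 7: 59 days after 9 September 2031 (end of the 6-day response period, which began when the certificate of approval is filed on 3 September 2031) is 7 November 2031; done 9 November 2031 — 2 days late.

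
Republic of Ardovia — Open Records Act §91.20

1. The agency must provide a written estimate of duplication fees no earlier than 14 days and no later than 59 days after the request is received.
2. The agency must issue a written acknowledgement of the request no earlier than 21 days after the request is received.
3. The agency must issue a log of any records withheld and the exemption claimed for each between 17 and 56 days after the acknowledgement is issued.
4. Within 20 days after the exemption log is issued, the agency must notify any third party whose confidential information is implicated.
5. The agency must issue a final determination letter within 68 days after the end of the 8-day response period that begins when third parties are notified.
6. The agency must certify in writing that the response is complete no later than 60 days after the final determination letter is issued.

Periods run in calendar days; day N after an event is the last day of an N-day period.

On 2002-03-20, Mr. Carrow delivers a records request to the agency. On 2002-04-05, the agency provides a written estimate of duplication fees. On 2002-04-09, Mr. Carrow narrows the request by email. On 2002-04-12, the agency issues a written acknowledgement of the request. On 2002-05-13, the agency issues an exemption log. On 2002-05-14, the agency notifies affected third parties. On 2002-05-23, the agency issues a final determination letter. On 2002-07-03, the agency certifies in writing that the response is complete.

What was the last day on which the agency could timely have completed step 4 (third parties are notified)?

Step 4 runs from 2002-05-13, when the exemption log is issued. 20 days after 2002-05-13 is 2002-06-02.

2002-06-02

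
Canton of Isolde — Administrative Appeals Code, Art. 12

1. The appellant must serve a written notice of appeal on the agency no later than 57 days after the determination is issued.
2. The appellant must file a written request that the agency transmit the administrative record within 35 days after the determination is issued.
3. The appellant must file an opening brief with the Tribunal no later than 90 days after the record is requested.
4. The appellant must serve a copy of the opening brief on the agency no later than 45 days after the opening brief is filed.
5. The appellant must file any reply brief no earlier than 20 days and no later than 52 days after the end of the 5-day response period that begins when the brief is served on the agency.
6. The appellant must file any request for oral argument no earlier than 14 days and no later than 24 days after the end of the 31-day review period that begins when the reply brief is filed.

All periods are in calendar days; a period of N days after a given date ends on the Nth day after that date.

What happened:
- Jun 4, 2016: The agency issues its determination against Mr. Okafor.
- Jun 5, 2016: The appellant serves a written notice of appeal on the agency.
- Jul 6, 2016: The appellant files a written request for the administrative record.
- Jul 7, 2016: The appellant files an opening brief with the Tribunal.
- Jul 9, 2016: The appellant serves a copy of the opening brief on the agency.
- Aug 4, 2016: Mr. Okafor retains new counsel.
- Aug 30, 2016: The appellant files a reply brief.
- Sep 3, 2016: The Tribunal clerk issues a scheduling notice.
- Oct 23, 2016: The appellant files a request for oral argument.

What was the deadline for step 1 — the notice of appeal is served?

Step 1 runs from Jun 4, 2016, when the determination is issued. 57 days after Jun 4, 2016 is Jul 31, 2016.

Jul 31, 2016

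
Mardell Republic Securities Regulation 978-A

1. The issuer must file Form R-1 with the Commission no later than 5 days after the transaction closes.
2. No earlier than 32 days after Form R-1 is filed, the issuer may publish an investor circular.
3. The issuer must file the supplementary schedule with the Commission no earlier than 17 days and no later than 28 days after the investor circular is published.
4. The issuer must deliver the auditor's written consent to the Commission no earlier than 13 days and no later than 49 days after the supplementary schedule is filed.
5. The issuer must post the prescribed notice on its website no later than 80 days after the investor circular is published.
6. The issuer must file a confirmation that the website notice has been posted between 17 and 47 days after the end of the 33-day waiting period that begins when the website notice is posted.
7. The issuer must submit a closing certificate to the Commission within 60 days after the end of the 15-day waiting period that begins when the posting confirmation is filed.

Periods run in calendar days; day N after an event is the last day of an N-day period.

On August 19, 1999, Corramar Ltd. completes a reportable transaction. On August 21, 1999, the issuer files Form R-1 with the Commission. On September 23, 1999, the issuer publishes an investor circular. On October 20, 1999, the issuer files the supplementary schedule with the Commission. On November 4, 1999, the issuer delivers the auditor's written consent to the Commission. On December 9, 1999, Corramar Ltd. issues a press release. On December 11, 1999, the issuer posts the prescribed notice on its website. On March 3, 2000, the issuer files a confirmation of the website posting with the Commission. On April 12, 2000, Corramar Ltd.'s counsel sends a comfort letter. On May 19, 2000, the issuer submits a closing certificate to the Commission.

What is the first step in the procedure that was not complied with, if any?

Step 1: 5 days after August 19, 1999 (when the transaction closes) is August 24, 1999; August 21, 1999 is within that limit.
Step 2: the earliest permitted date is 32 days after August 21, 1999 (when Form R-1 is filed), i.e. September 22, 1999; done September 23, 1999, after the minimum wait.
Step 3: the window is 17–28 days after September 23, 1999 (when the investor circular is published), so October 10, 1999 through October 21, 1999; October 20, 1999 falls inside that range.
Step 4: the window is 13–49 days after October 20, 1999 (when the supplementary schedule is filed), so November 2, 1999 through December 8, 1999; done November 4, 1999 — within the window.
Step 5: 80 days after September 23, 1999 (when the investor circular is published) is December 12, 1999; December 11, 1999 is within that limit.
Step 6: the window is 17–47 days after January 13, 2000 (end of the 33-day waiting period, which began when the website notice is posted on December 11, 1999), so January 30, 2000 through February 29, 2000; done March 3, 2000 — 3 days after the window closed.
That is the first point of non-compliance.

Step 6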